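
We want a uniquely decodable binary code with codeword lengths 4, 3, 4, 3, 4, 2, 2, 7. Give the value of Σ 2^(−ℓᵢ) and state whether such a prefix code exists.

0.9453125; yes

With common denominator 2^7 = 128: Σ 2^(−ℓᵢ) = 8/128 + 16/128 + 8/128 + 16/128 + 8/128 + 32/128 + 32/128 + 1/128 = 121/128 = 0.9453125.
Kraft's inequality requires Σ ≤ 1; here Σ = 0.9453125 ≤ 1, so such a prefix code exists.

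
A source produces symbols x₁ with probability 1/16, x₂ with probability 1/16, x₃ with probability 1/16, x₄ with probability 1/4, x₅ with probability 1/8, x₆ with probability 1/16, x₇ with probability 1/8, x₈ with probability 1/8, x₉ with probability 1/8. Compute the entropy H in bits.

3 bits

Each probability is a power of 1/2, so log₂(1/p) is an integer.
H = Σ p·log₂(1/p) = 1/16·4 + 1/16·4 + 1/16·4 + 1/4·2 + 1/8·3 + 1/16·4 + 1/8·3 + 1/8·3 + 1/8·3 = 3 bits.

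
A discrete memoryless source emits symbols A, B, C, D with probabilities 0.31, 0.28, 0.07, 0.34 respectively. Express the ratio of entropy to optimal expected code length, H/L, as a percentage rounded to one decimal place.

Entropy H = −Σ p log₂ p ≈ 1.8357 bits.
Huffman merges: 7/100+7/25→7/20; 31/100+17/50→13/20; 7/20+13/20→1. L = 2 ≈ 2.0000.
Efficiency = H/L = 1.8357/2.0000 = 91.8%.

91.8%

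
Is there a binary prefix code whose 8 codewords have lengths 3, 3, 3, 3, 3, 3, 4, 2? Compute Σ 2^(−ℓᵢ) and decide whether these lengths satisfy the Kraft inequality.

With common denominator 2^4 = 16: Σ 2^(−ℓᵢ) = 2/16 + 2/16 + 2/16 + 2/16 + 2/16 + 2/16 + 1/16 + 4/16 = 17/16 = 1.0625.
Kraft's inequality requires Σ ≤ 1; here Σ = 1.0625 > 1, so no such prefix code exists.

1.0625; no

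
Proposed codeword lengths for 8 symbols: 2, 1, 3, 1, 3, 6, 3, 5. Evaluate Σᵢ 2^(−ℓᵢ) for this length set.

1.671875

With common denominator 2^6 = 64: Σ 2^(−ℓᵢ) = 16/64 + 32/64 + 8/64 + 32/64 + 8/64 + 1/64 + 8/64 + 2/64 = 107/64 = 1.671875.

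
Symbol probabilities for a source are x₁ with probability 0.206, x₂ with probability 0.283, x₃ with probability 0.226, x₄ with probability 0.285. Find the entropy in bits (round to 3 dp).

H = −Σ pᵢ log₂ pᵢ.
−0.206·log₂(0.206) = 0.4695
−0.283·log₂(0.283) = 0.5154
−0.226·log₂(0.226) = 0.4849
−0.285·log₂(0.285) = 0.5161
Sum ≈ 1.9859 → 1.986 bits.

1.986 bits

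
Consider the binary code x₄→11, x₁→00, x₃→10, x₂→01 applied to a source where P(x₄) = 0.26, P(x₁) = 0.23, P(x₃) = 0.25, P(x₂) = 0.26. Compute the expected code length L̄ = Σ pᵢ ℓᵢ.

2 bits/symbol

L̄ = Σ pᵢ·ℓᵢ = 0.26·2 + 0.23·2 + 0.25·2 + 0.26·2 = 2 bits/symbol.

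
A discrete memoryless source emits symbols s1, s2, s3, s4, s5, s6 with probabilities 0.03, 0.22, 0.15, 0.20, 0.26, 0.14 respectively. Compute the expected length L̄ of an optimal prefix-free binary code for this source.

2.49 bits/symbol

Repeatedly combine the two least-probable nodes; the expected code length is the sum of the merged weights.
merge 3/100 + 7/50 → 17/100
merge 3/20 + 17/100 → 8/25
merge 1/5 + 11/50 → 21/50
merge 13/50 + 8/25 → 29/50
merge 21/50 + 29/50 → 1
L = 17/100 + 8/25 + 21/50 + 29/50 + 1 = 249/100 = 2.49 bits/symbol.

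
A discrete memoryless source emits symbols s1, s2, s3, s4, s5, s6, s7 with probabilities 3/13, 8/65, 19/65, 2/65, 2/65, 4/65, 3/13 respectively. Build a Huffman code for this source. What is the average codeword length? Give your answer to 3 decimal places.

2.431 bits/symbol

Repeatedly combine the two least-probable nodes; the expected code length is the sum of the merged weights.
merge 2/65 + 2/65 → 4/65
merge 4/65 + 4/65 → 8/65
merge 8/65 + 8/65 → 16/65
merge 3/13 + 3/13 → 6/13
merge 16/65 + 19/65 → 7/13
merge 6/13 + 7/13 → 1
L = 4/65 + 8/65 + 16/65 + 6/13 + 7/13 + 1 = 158/65 ≈ 2.431 bits/symbol.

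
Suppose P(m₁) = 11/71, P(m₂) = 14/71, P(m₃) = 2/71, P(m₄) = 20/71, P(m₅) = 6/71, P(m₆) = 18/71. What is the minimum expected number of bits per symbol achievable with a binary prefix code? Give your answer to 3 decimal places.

Repeatedly combine the two least-probable nodes; the expected code length is the sum of the merged weights.
merge 2/71 + 6/71 → 8/71
merge 8/71 + 11/71 → 19/71
merge 14/71 + 18/71 → 32/71
merge 19/71 + 20/71 → 39/71
merge 32/71 + 39/71 → 1
L = 8/71 + 19/71 + 32/71 + 39/71 + 1 = 169/71 ≈ 2.380 bits/symbol.

2.380 bits/symbol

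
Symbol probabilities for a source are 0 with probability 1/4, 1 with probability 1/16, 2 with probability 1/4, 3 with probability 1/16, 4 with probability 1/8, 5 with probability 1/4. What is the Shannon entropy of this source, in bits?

2.375 bits

Each probability is a power of 1/2, so log₂(1/p) is an integer.
H = Σ p·log₂(1/p) = 1/4·2 + 1/16·4 + 1/4·2 + 1/16·4 + 1/8·3 + 1/4·2 = 2.375 bits.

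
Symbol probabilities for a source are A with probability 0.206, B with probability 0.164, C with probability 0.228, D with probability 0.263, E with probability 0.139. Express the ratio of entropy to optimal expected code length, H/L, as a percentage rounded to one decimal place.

Entropy H = −Σ p log₂ p ≈ 2.2861 bits.
Huffman merges: 139/1000+41/250→303/1000; 103/500+57/250→217/500; 263/1000+303/1000→283/500; 217/500+283/500→1. L = 2303/1000 ≈ 2.3030.
Efficiency = H/L = 2.2861/2.3030 = 99.3%.

99.3%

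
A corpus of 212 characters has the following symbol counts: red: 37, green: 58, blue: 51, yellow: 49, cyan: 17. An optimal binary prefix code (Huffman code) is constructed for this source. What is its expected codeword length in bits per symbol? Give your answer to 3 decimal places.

2.255 bits/symbol

Probabilities are the counts divided by 212.
Repeatedly combine the two least-probable nodes; the expected code length is the sum of the merged weights.
merge 17/212 + 37/212 → 27/106
merge 49/212 + 51/212 → 25/53
merge 27/106 + 29/106 → 28/53
merge 25/53 + 28/53 → 1
L = 27/106 + 25/53 + 28/53 + 1 = 239/106 ≈ 2.255 bits/symbol.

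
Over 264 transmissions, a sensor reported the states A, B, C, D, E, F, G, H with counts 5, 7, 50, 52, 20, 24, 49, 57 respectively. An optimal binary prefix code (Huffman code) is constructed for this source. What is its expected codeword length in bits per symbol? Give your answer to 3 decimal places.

2.754 bits/symbol

Probabilities are the counts divided by 264.
Repeatedly combine the two least-probable nodes; the expected code length is the sum of the merged weights.
merge 5/264 + 7/264 → 1/22
merge 1/22 + 5/66 → 4/33
merge 1/11 + 4/33 → 7/33
merge 49/264 + 25/132 → 3/8
merge 13/66 + 7/33 → 9/22
merge 19/88 + 3/8 → 13/22
merge 9/22 + 13/22 → 1
L = 1/22 + 4/33 + 7/33 + 3/8 + 9/22 + 13/22 + 1 = 727/264 ≈ 2.754 bits/symbol.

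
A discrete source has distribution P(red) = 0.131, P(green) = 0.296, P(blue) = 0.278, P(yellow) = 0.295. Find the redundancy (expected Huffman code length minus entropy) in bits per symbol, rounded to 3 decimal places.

0.063 bits

Entropy H = −Σ p log₂ p ≈ 1.9370 bits.
Huffman merges: 131/1000+139/500→409/1000; 59/200+37/125→591/1000; 409/1000+591/1000→1. L = 2 ≈ 2.0000.
L − H = 2.0000 − 1.9370 = 0.063 bits.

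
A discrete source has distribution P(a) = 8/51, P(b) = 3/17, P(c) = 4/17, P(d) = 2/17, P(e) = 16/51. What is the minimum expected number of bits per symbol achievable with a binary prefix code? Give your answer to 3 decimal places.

2.275 bits/symbol

Repeatedly combine the two least-probable nodes; the expected code length is the sum of the merged weights.
merge 2/17 + 8/51 → 14/51
merge 3/17 + 4/17 → 7/17
merge 14/51 + 16/51 → 10/17
merge 7/17 + 10/17 → 1
L = 14/51 + 7/17 + 10/17 + 1 = 116/51 ≈ 2.275 bits/symbol.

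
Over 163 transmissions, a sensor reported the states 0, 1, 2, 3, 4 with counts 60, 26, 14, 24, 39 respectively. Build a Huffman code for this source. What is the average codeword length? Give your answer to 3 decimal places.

Probabilities are the counts divided by 163.
Repeatedly combine the two least-probable nodes; the expected code length is the sum of the merged weights.
merge 14/163 + 24/163 → 38/163
merge 26/163 + 38/163 → 64/163
merge 39/163 + 60/163 → 99/163
merge 64/163 + 99/163 → 1
L = 38/163 + 64/163 + 99/163 + 1 = 364/163 ≈ 2.233 bits/symbol.

2.233 bits/symbol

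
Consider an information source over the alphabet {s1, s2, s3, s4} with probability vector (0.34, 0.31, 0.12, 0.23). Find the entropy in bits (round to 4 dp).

H = −Σ pᵢ log₂ pᵢ.
−0.34·log₂(0.34) = 0.5292
−0.31·log₂(0.31) = 0.5238
−0.12·log₂(0.12) = 0.3671
−0.23·log₂(0.23) = 0.4877
Sum ≈ 1.9077 → 1.9077 bits.

1.9077 bits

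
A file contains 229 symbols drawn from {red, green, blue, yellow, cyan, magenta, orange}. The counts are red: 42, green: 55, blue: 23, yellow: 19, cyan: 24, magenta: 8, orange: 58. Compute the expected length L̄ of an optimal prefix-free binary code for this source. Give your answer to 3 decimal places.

Probabilities are the counts divided by 229.
Repeatedly combine the two least-probable nodes; the expected code length is the sum of the merged weights.
merge 8/229 + 19/229 → 27/229
merge 23/229 + 24/229 → 47/229
merge 27/229 + 42/229 → 69/229
merge 47/229 + 55/229 → 102/229
merge 58/229 + 69/229 → 127/229
merge 102/229 + 127/229 → 1
L = 27/229 + 47/229 + 69/229 + 102/229 + 127/229 + 1 = 601/229 ≈ 2.624 bits/symbol.

2.624 bits/symbol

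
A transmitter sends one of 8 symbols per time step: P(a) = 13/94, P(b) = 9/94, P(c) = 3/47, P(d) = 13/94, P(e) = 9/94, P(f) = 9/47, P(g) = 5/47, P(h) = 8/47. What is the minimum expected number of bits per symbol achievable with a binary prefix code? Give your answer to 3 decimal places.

2.968 bits/symbol

Repeatedly combine the two least-probable nodes; the expected code length is the sum of the merged weights.
merge 3/47 + 9/94 → 15/94
merge 9/94 + 5/47 → 19/94
merge 13/94 + 13/94 → 13/47
merge 15/94 + 8/47 → 31/94
merge 9/47 + 19/94 → 37/94
merge 13/47 + 31/94 → 57/94
merge 37/94 + 57/94 → 1
L = 15/94 + 19/94 + 13/47 + 31/94 + 37/94 + 57/94 + 1 = 279/94 ≈ 2.968 bits/symbol.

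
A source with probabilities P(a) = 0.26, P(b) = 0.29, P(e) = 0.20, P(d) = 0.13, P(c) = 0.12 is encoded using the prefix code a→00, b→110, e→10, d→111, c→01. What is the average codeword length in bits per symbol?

L̄ = Σ pᵢ·ℓᵢ = 0.26·2 + 0.29·3 + 0.20·2 + 0.13·3 + 0.12·2 = 2.42 bits/symbol.

2.42 bits/symbol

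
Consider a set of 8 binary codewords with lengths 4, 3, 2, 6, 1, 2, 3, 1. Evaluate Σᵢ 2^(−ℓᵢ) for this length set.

With common denominator 2^6 = 64: Σ 2^(−ℓᵢ) = 4/64 + 8/64 + 16/64 + 1/64 + 32/64 + 16/64 + 8/64 + 32/64 = 117/64 = 1.828125.

1.828125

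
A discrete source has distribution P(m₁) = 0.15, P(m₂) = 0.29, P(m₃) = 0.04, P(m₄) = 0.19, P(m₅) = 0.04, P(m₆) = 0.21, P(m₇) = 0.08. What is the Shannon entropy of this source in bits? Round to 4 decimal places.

2.5195 bits

H = −Σ pᵢ log₂ pᵢ.
−0.15·log₂(0.15) = 0.4105
−0.29·log₂(0.29) = 0.5179
−0.04·log₂(0.04) = 0.1858
−0.19·log₂(0.19) = 0.4552
−0.04·log₂(0.04) = 0.1858
−0.21·log₂(0.21) = 0.4728
−0.08·log₂(0.08) = 0.2915
Sum ≈ 2.5195 → 2.5195 bits.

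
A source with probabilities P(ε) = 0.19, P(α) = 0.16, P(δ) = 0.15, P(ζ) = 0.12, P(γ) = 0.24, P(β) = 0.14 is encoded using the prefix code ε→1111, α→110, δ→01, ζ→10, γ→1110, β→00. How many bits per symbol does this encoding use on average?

3.02 bits/symbol

L̄ = Σ pᵢ·ℓᵢ = 0.19·4 + 0.16·3 + 0.15·2 + 0.12·2 + 0.24·4 + 0.14·2 = 3.02 bits/symbol.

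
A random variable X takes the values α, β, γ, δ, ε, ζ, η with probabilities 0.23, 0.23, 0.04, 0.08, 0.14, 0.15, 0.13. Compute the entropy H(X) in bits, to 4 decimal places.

2.6429 bits

H = −Σ pᵢ log₂ pᵢ.
−0.23·log₂(0.23) = 0.4877
−0.23·log₂(0.23) = 0.4877
−0.04·log₂(0.04) = 0.1858
−0.08·log₂(0.08) = 0.2915
−0.14·log₂(0.14) = 0.3971
−0.15·log₂(0.15) = 0.4105
−0.13·log₂(0.13) = 0.3826
Sum ≈ 2.6429 → 2.6429 bits.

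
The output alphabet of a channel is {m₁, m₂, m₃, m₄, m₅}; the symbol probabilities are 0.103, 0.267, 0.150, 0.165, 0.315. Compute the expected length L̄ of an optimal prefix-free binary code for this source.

Repeatedly combine the two least-probable nodes; the expected code length is the sum of the merged weights.
merge 103/1000 + 3/20 → 253/1000
merge 33/200 + 253/1000 → 209/500
merge 267/1000 + 63/200 → 291/500
merge 209/500 + 291/500 → 1
L = 253/1000 + 209/500 + 291/500 + 1 = 2253/1000 = 2.253 bits/symbol.

2.253 bits/symbol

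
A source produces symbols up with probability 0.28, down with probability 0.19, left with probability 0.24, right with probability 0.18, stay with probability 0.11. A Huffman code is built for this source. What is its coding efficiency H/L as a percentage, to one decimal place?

Entropy H = −Σ p log₂ p ≈ 2.2592 bits.
Huffman merges: 11/100+9/50→29/100; 19/100+6/25→43/100; 7/25+29/100→57/100; 43/100+57/100→1. L = 229/100 ≈ 2.2900.
Efficiency = H/L = 2.2592/2.2900 = 98.7%.

98.7%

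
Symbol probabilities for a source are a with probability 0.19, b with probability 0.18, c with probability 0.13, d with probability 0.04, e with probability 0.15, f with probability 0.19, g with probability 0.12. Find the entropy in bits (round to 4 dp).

H = −Σ pᵢ log₂ pᵢ.
−0.19·log₂(0.19) = 0.4552
−0.18·log₂(0.18) = 0.4453
−0.13·log₂(0.13) = 0.3826
−0.04·log₂(0.04) = 0.1858
−0.15·log₂(0.15) = 0.4105
−0.19·log₂(0.19) = 0.4552
−0.12·log₂(0.12) = 0.3671
Sum ≈ 2.7018 → 2.7018 bits.

2.7018 bits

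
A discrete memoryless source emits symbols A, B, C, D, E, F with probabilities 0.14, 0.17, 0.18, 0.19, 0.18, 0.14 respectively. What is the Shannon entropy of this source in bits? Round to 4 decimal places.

H = −Σ pᵢ log₂ pᵢ.
−0.14·log₂(0.14) = 0.3971
−0.17·log₂(0.17) = 0.4346
−0.18·log₂(0.18) = 0.4453
−0.19·log₂(0.19) = 0.4552
−0.18·log₂(0.18) = 0.4453
−0.14·log₂(0.14) = 0.3971
Sum ≈ 2.5746 → 2.5746 bits.

2.5746 bits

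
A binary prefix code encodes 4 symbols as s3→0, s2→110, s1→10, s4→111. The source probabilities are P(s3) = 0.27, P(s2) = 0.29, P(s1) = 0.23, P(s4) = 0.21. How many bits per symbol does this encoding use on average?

2.23 bits/symbol

L̄ = Σ pᵢ·ℓᵢ = 0.27·1 + 0.29·3 + 0.23·2 + 0.21·3 = 2.23 bits/symbol.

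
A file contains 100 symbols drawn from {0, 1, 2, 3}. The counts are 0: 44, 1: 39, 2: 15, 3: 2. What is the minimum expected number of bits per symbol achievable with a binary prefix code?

Probabilities are the counts divided by 100.
Repeatedly combine the two least-probable nodes; the expected code length is the sum of the merged weights.
merge 1/50 + 3/20 → 17/100
merge 17/100 + 39/100 → 14/25
merge 11/25 + 14/25 → 1
L = 17/100 + 14/25 + 1 = 173/100 = 1.73 bits/symbol.

1.73 bits/symbol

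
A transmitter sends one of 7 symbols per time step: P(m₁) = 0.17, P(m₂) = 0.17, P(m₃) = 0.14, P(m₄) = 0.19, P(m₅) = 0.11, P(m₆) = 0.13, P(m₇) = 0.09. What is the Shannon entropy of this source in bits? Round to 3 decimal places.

H = −Σ pᵢ log₂ pᵢ.
−0.17·log₂(0.17) = 0.4346
−0.17·log₂(0.17) = 0.4346
−0.14·log₂(0.14) = 0.3971
−0.19·log₂(0.19) = 0.4552
−0.11·log₂(0.11) = 0.3503
−0.13·log₂(0.13) = 0.3826
−0.09·log₂(0.09) = 0.3127
Sum ≈ 2.7671 → 2.767 bits.

2.767 bits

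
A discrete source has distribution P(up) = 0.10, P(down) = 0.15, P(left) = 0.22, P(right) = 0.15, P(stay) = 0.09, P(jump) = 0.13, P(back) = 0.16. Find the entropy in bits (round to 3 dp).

H = −Σ pᵢ log₂ pᵢ.
−0.10·log₂(0.10) = 0.3322
−0.15·log₂(0.15) = 0.4105
−0.22·log₂(0.22) = 0.4806
−0.15·log₂(0.15) = 0.4105
−0.09·log₂(0.09) = 0.3127
−0.13·log₂(0.13) = 0.3826
−0.16·log₂(0.16) = 0.4230
Sum ≈ 2.7522 → 2.752 bits.

2.752 bits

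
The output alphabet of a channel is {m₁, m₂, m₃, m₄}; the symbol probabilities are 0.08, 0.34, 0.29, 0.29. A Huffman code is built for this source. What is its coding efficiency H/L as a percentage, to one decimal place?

Entropy H = −Σ p log₂ p ≈ 1.8565 bits.
Huffman merges: 2/25+29/100→37/100; 29/100+17/50→63/100; 37/100+63/100→1. L = 2 ≈ 2.0000.
Efficiency = H/L = 1.8565/2.0000 = 92.8%.

92.8%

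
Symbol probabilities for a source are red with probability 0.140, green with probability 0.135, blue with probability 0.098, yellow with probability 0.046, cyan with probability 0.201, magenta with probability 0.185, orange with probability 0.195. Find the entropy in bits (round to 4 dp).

H = −Σ pᵢ log₂ pᵢ.
−0.140·log₂(0.140) = 0.3971
−0.135·log₂(0.135) = 0.3900
−0.098·log₂(0.098) = 0.3284
−0.046·log₂(0.046) = 0.2043
−0.201·log₂(0.201) = 0.4653
−0.185·log₂(0.185) = 0.4504
−0.195·log₂(0.195) = 0.4599
Sum ≈ 2.6954 → 2.6954 bits.

2.6954 bits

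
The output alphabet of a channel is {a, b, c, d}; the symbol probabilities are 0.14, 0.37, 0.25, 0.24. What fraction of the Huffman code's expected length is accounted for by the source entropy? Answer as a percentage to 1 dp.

96.1%

Entropy H = −Σ p log₂ p ≈ 1.9220 bits.
Huffman merges: 7/50+6/25→19/50; 1/4+37/100→31/50; 19/50+31/50→1. L = 2 ≈ 2.0000.
Efficiency = H/L = 1.9220/2.0000 = 96.1%.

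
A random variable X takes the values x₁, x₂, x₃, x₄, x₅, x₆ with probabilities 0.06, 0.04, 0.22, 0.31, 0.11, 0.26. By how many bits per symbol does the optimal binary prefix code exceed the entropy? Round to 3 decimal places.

Entropy H = −Σ p log₂ p ≈ 2.2892 bits.
Huffman merges: 1/25+3/50→1/10; 1/10+11/100→21/100; 21/100+11/50→43/100; 13/50+31/100→57/100; 43/100+57/100→1. L = 231/100 ≈ 2.3100.
L − H = 2.3100 − 2.2892 = 0.021 bits.

0.021 bits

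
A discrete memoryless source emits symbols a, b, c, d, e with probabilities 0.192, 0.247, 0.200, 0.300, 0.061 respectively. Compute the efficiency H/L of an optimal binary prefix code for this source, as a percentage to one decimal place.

97.1%

Entropy H = −Σ p log₂ p ≈ 2.1870 bits.
Huffman merges: 61/1000+24/125→253/1000; 1/5+247/1000→447/1000; 253/1000+3/10→553/1000; 447/1000+553/1000→1. L = 2253/1000 ≈ 2.2530.
Efficiency = H/L = 2.1870/2.2530 = 97.1%.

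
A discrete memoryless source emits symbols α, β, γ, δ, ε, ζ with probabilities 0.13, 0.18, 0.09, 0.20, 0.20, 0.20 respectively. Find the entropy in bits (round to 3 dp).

2.534 bits

H = −Σ pᵢ log₂ pᵢ.
−0.13·log₂(0.13) = 0.3826
−0.18·log₂(0.18) = 0.4453
−0.09·log₂(0.09) = 0.3127
−0.20·log₂(0.20) = 0.4644
−0.20·log₂(0.20) = 0.4644
−0.20·log₂(0.20) = 0.4644
Sum ≈ 2.5338 → 2.534 bits.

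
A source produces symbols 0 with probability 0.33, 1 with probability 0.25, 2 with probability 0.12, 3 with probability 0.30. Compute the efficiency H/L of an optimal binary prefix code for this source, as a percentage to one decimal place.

Entropy H = −Σ p log₂ p ≈ 1.9160 bits.
Huffman merges: 3/25+1/4→37/100; 3/10+33/100→63/100; 37/100+63/100→1. L = 2 ≈ 2.0000.
Efficiency = H/L = 1.9160/2.0000 = 95.8%.

95.8%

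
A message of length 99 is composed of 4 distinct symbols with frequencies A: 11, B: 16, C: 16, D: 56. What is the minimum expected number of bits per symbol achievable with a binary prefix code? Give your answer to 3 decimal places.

Probabilities are the counts divided by 99.
Repeatedly combine the two least-probable nodes; the expected code length is the sum of the merged weights.
merge 1/9 + 16/99 → 3/11
merge 16/99 + 3/11 → 43/99
merge 43/99 + 56/99 → 1
L = 3/11 + 43/99 + 1 = 169/99 ≈ 1.707 bits/symbol.

1.707 bits/symbol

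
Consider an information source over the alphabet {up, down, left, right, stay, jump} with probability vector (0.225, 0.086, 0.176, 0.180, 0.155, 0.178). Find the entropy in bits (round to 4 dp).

H = −Σ pᵢ log₂ pᵢ.
−0.225·log₂(0.225) = 0.4842
−0.086·log₂(0.086) = 0.3044
−0.176·log₂(0.176) = 0.4411
−0.180·log₂(0.180) = 0.4453
−0.155·log₂(0.155) = 0.4169
−0.178·log₂(0.178) = 0.4432
Sum ≈ 2.5352 → 2.5352 bits.

2.5352 bits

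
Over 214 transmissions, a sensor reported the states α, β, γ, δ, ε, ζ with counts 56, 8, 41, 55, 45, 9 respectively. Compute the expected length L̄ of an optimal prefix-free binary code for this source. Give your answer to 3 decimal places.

2.350 bits/symbol

Probabilities are the counts divided by 214.
Repeatedly combine the two least-probable nodes; the expected code length is the sum of the merged weights.
merge 4/107 + 9/214 → 17/214
merge 17/214 + 41/214 → 29/107
merge 45/214 + 55/214 → 50/107
merge 28/107 + 29/107 → 57/107
merge 50/107 + 57/107 → 1
L = 17/214 + 29/107 + 50/107 + 57/107 + 1 = 503/214 ≈ 2.350 bits/symbol.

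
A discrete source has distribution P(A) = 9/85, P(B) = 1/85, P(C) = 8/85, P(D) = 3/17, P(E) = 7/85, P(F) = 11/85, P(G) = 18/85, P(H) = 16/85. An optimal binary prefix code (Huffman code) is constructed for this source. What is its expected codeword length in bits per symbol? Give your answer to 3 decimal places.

Repeatedly combine the two least-probable nodes; the expected code length is the sum of the merged weights.
merge 1/85 + 7/85 → 8/85
merge 8/85 + 8/85 → 16/85
merge 9/85 + 11/85 → 4/17
merge 3/17 + 16/85 → 31/85
merge 16/85 + 18/85 → 2/5
merge 4/17 + 31/85 → 3/5
merge 2/5 + 3/5 → 1
L = 8/85 + 16/85 + 4/17 + 31/85 + 2/5 + 3/5 + 1 = 49/17 ≈ 2.882 bits/symbol.

2.882 bits/symbol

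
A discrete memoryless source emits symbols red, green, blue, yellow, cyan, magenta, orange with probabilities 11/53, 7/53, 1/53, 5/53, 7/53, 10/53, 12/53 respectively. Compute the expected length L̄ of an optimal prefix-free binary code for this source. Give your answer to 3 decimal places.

Repeatedly combine the two least-probable nodes; the expected code length is the sum of the merged weights.
merge 1/53 + 5/53 → 6/53
merge 6/53 + 7/53 → 13/53
merge 7/53 + 10/53 → 17/53
merge 11/53 + 12/53 → 23/53
merge 13/53 + 17/53 → 30/53
merge 23/53 + 30/53 → 1
L = 6/53 + 13/53 + 17/53 + 23/53 + 30/53 + 1 = 142/53 ≈ 2.679 bits/symbol.

2.679 bits/symbol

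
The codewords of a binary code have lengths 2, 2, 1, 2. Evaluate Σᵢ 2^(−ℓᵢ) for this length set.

With common denominator 2^2 = 4: Σ 2^(−ℓᵢ) = 1/4 + 1/4 + 2/4 + 1/4 = 5/4 = 1.25.

1.25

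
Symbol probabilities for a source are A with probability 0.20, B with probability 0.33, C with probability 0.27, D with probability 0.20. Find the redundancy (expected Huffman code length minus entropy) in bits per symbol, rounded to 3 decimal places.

0.033 bits

Entropy H = −Σ p log₂ p ≈ 1.9666 bits.
Huffman merges: 1/5+1/5→2/5; 27/100+33/100→3/5; 2/5+3/5→1. L = 2 ≈ 2.0000.
L − H = 2.0000 − 1.9666 = 0.033 bits.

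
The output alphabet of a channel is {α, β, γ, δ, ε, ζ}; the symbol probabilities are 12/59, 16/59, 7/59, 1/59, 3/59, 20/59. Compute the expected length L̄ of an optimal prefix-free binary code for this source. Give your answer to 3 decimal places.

2.254 bits/symbol

Repeatedly combine the two least-probable nodes; the expected code length is the sum of the merged weights.
merge 1/59 + 3/59 → 4/59
merge 4/59 + 7/59 → 11/59
merge 11/59 + 12/59 → 23/59
merge 16/59 + 20/59 → 36/59
merge 23/59 + 36/59 → 1
L = 4/59 + 11/59 + 23/59 + 36/59 + 1 = 133/59 ≈ 2.254 bits/symbol.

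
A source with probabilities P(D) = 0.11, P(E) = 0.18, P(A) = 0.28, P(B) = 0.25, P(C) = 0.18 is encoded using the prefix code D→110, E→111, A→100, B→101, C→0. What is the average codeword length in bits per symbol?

L̄ = Σ pᵢ·ℓᵢ = 0.11·3 + 0.18·3 + 0.28·3 + 0.25·3 + 0.18·1 = 2.64 bits/symbol.

2.64 bits/symbol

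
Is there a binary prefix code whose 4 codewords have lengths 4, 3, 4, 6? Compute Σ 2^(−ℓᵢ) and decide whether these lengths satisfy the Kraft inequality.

With common denominator 2^6 = 64: Σ 2^(−ℓᵢ) = 4/64 + 8/64 + 4/64 + 1/64 = 17/64 = 0.265625.
Kraft's inequality requires Σ ≤ 1; here Σ = 0.265625 ≤ 1, so such a prefix code exists.

0.265625; yes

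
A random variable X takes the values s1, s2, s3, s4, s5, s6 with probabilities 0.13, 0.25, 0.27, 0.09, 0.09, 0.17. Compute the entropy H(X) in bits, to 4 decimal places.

2.4526 bits

H = −Σ pᵢ log₂ pᵢ.
−0.13·log₂(0.13) = 0.3826
−0.25·log₂(0.25) = 0.5000
−0.27·log₂(0.27) = 0.5100
−0.09·log₂(0.09) = 0.3127
−0.09·log₂(0.09) = 0.3127
−0.17·log₂(0.17) = 0.4346
Sum ≈ 2.4526 → 2.4526 bits.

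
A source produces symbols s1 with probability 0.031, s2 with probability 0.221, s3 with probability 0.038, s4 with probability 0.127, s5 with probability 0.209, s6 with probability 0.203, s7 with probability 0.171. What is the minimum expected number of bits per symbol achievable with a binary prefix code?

2.632 bits/symbol

Repeatedly combine the two least-probable nodes; the expected code length is the sum of the merged weights.
merge 31/1000 + 19/500 → 69/1000
merge 69/1000 + 127/1000 → 49/250
merge 171/1000 + 49/250 → 367/1000
merge 203/1000 + 209/1000 → 103/250
merge 221/1000 + 367/1000 → 147/250
merge 103/250 + 147/250 → 1
L = 69/1000 + 49/250 + 367/1000 + 103/250 + 147/250 + 1 = 329/125 = 2.632 bits/symbol.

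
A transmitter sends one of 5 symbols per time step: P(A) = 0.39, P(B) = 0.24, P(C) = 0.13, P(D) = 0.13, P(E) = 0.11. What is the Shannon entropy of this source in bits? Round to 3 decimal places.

2.140 bits

H = −Σ pᵢ log₂ pᵢ.
−0.39·log₂(0.39) = 0.5298
−0.24·log₂(0.24) = 0.4941
−0.13·log₂(0.13) = 0.3826
−0.13·log₂(0.13) = 0.3826
−0.11·log₂(0.11) = 0.3503
Sum ≈ 2.1395 → 2.140 bits.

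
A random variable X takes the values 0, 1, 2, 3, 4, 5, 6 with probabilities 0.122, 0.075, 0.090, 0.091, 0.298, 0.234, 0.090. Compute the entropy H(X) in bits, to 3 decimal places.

H = −Σ pᵢ log₂ pᵢ.
−0.122·log₂(0.122) = 0.3703
−0.075·log₂(0.075) = 0.2803
−0.090·log₂(0.090) = 0.3127
−0.091·log₂(0.091) = 0.3147
−0.298·log₂(0.298) = 0.5205
−0.234·log₂(0.234) = 0.4903
−0.090·log₂(0.090) = 0.3127
Sum ≈ 2.6014 → 2.601 bits.

2.601 bits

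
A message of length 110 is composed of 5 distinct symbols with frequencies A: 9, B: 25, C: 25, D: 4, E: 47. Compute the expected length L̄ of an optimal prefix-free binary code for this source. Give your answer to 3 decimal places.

Probabilities are the counts divided by 110.
Repeatedly combine the two least-probable nodes; the expected code length is the sum of the merged weights.
merge 2/55 + 9/110 → 13/110
merge 13/110 + 5/22 → 19/55
merge 5/22 + 19/55 → 63/110
merge 47/110 + 63/110 → 1
L = 13/110 + 19/55 + 63/110 + 1 = 112/55 ≈ 2.036 bits/symbol.

2.036 bits/symbol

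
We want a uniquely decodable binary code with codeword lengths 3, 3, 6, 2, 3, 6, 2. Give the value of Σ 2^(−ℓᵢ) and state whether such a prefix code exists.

0.90625; yes

With common denominator 2^6 = 64: Σ 2^(−ℓᵢ) = 8/64 + 8/64 + 1/64 + 16/64 + 8/64 + 1/64 + 16/64 = 58/64 = 0.90625.
Kraft's inequality requires Σ ≤ 1; here Σ = 0.90625 ≤ 1, so such a prefix code exists.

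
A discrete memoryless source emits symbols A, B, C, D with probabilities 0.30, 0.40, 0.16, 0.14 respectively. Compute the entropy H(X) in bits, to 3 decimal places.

H = −Σ pᵢ log₂ pᵢ.
−0.30·log₂(0.30) = 0.5211
−0.40·log₂(0.40) = 0.5288
−0.16·log₂(0.16) = 0.4230
−0.14·log₂(0.14) = 0.3971
Sum ≈ 1.8700 → 1.870 bits.

1.870 bits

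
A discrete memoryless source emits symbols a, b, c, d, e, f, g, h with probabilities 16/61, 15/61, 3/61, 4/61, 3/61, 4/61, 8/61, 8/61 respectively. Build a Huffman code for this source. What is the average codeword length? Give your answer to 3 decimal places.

2.721 bits/symbol

Repeatedly combine the two least-probable nodes; the expected code length is the sum of the merged weights.
merge 3/61 + 3/61 → 6/61
merge 4/61 + 4/61 → 8/61
merge 6/61 + 8/61 → 14/61
merge 8/61 + 8/61 → 16/61
merge 14/61 + 15/61 → 29/61
merge 16/61 + 16/61 → 32/61
merge 29/61 + 32/61 → 1
L = 6/61 + 8/61 + 14/61 + 16/61 + 29/61 + 32/61 + 1 = 166/61 ≈ 2.721 bits/symbol.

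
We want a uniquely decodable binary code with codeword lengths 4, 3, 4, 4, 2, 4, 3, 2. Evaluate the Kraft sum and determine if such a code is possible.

With common denominator 2^4 = 16: Σ 2^(−ℓᵢ) = 1/16 + 2/16 + 1/16 + 1/16 + 4/16 + 1/16 + 2/16 + 4/16 = 16/16 = 1.
Kraft's inequality requires Σ ≤ 1; here Σ = 1 ≤ 1, so such a prefix code exists.

1; yes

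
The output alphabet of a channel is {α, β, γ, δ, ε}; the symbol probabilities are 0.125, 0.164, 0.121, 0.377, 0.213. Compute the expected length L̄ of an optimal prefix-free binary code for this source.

Repeatedly combine the two least-probable nodes; the expected code length is the sum of the merged weights.
merge 121/1000 + 1/8 → 123/500
merge 41/250 + 213/1000 → 377/1000
merge 123/500 + 377/1000 → 623/1000
merge 377/1000 + 623/1000 → 1
L = 123/500 + 377/1000 + 623/1000 + 1 = 1123/500 = 2.246 bits/symbol.

2.246 bits/symbol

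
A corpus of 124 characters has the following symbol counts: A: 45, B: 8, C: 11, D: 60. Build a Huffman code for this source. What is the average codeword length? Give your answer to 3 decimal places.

Probabilities are the counts divided by 124.
Repeatedly combine the two least-probable nodes; the expected code length is the sum of the merged weights.
merge 2/31 + 11/124 → 19/124
merge 19/124 + 45/124 → 16/31
merge 15/31 + 16/31 → 1
L = 19/124 + 16/31 + 1 = 207/124 ≈ 1.669 bits/symbol.

1.669 bits/symbol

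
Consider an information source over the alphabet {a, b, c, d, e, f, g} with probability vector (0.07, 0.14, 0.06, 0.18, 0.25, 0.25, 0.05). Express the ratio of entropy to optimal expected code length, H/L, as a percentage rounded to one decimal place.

98.5%

Entropy H = −Σ p log₂ p ≈ 2.5706 bits.
Huffman merges: 1/20+3/50→11/100; 7/100+11/100→9/50; 7/50+9/50→8/25; 9/50+1/4→43/100; 1/4+8/25→57/100; 43/100+57/100→1. L = 261/100 ≈ 2.6100.
Efficiency = H/L = 2.5706/2.6100 = 98.5%.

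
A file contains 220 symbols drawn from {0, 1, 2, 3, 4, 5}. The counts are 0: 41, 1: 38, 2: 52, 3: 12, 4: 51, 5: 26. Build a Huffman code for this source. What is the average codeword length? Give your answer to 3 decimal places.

2.518 bits/symbol

Probabilities are the counts divided by 220.
Repeatedly combine the two least-probable nodes; the expected code length is the sum of the merged weights.
merge 3/55 + 13/110 → 19/110
merge 19/110 + 19/110 → 19/55
merge 41/220 + 51/220 → 23/55
merge 13/55 + 19/55 → 32/55
merge 23/55 + 32/55 → 1
L = 19/110 + 19/55 + 23/55 + 32/55 + 1 = 277/110 ≈ 2.518 bits/symbol.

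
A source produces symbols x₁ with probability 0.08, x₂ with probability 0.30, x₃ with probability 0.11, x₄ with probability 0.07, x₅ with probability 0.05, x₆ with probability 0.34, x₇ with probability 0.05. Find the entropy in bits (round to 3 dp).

H = −Σ pᵢ log₂ pᵢ.
−0.08·log₂(0.08) = 0.2915
−0.30·log₂(0.30) = 0.5211
−0.11·log₂(0.11) = 0.3503
−0.07·log₂(0.07) = 0.2686
−0.05·log₂(0.05) = 0.2161
−0.34·log₂(0.34) = 0.5292
−0.05·log₂(0.05) = 0.2161
Sum ≈ 2.3928 → 2.393 bits.

2.393 bits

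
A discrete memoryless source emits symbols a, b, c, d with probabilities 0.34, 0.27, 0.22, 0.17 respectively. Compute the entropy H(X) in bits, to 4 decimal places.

1.9544 bits

H = −Σ pᵢ log₂ pᵢ.
−0.34·log₂(0.34) = 0.5292
−0.27·log₂(0.27) = 0.5100
−0.22·log₂(0.22) = 0.4806
−0.17·log₂(0.17) = 0.4346
Sum ≈ 1.9544 → 1.9544 bits.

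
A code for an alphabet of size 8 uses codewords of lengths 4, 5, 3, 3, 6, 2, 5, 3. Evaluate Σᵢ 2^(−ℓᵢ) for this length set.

With common denominator 2^6 = 64: Σ 2^(−ℓᵢ) = 4/64 + 2/64 + 8/64 + 8/64 + 1/64 + 16/64 + 2/64 + 8/64 = 49/64 = 0.765625.

0.765625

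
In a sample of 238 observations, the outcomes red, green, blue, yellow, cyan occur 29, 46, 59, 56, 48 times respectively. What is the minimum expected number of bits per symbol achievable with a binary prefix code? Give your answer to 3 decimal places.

Probabilities are the counts divided by 238.
Repeatedly combine the two least-probable nodes; the expected code length is the sum of the merged weights.
merge 29/238 + 23/119 → 75/238
merge 24/119 + 4/17 → 52/119
merge 59/238 + 75/238 → 67/119
merge 52/119 + 67/119 → 1
L = 75/238 + 52/119 + 67/119 + 1 = 551/238 ≈ 2.315 bits/symbol.

2.315 bits/symbol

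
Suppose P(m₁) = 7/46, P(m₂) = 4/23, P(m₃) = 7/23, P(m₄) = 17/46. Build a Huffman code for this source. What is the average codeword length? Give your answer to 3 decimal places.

Repeatedly combine the two least-probable nodes; the expected code length is the sum of the merged weights.
merge 7/46 + 4/23 → 15/46
merge 7/23 + 15/46 → 29/46
merge 17/46 + 29/46 → 1
L = 15/46 + 29/46 + 1 = 45/23 ≈ 1.957 bits/symbol.

1.957 bits/symbol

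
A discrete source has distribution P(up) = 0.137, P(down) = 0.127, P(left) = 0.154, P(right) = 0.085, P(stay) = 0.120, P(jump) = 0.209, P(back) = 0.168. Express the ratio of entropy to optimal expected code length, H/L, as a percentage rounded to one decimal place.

98.9%

Entropy H = −Σ p log₂ p ≈ 2.7603 bits.
Huffman merges: 17/200+3/25→41/200; 127/1000+137/1000→33/125; 77/500+21/125→161/500; 41/200+209/1000→207/500; 33/125+161/500→293/500; 207/500+293/500→1. L = 2791/1000 ≈ 2.7910.
Efficiency = H/L = 2.7603/2.7910 = 98.9%.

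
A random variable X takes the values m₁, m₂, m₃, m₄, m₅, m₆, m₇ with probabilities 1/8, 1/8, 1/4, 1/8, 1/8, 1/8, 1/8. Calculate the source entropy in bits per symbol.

Each probability is a power of 1/2, so log₂(1/p) is an integer.
H = Σ p·log₂(1/p) = 1/8·3 + 1/8·3 + 1/4·2 + 1/8·3 + 1/8·3 + 1/8·3 + 1/8·3 = 2.75 bits.

2.75 bits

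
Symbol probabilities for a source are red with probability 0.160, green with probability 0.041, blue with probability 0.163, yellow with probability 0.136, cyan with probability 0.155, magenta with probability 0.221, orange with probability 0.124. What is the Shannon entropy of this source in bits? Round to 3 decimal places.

H = −Σ pᵢ log₂ pᵢ.
−0.160·log₂(0.160) = 0.4230
−0.041·log₂(0.041) = 0.1889
−0.163·log₂(0.163) = 0.4266
−0.136·log₂(0.136) = 0.3915
−0.155·log₂(0.155) = 0.4169
−0.221·log₂(0.221) = 0.4813
−0.124·log₂(0.124) = 0.3734
Sum ≈ 2.7016 → 2.702 bits.

2.702 bits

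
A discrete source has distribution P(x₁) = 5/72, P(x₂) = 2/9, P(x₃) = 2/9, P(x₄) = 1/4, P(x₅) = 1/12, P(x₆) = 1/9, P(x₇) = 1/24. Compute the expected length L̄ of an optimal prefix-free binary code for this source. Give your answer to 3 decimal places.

2.611 bits/symbol

Repeatedly combine the two least-probable nodes; the expected code length is the sum of the merged weights.
merge 1/24 + 5/72 → 1/9
merge 1/12 + 1/9 → 7/36
merge 1/9 + 7/36 → 11/36
merge 2/9 + 2/9 → 4/9
merge 1/4 + 11/36 → 5/9
merge 4/9 + 5/9 → 1
L = 1/9 + 7/36 + 11/36 + 4/9 + 5/9 + 1 = 47/18 ≈ 2.611 bits/symbol.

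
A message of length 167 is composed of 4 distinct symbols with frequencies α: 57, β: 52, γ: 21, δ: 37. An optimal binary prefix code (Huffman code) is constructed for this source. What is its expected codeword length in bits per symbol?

Probabilities are the counts divided by 167.
Repeatedly combine the two least-probable nodes; the expected code length is the sum of the merged weights.
merge 21/167 + 37/167 → 58/167
merge 52/167 + 57/167 → 109/167
merge 58/167 + 109/167 → 1
L = 58/167 + 109/167 + 1 = 2 bits/symbol.

2 bits/symbol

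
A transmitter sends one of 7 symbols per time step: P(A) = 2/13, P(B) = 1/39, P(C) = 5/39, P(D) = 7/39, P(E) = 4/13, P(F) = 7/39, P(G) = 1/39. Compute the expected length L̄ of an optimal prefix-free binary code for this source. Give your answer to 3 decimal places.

Repeatedly combine the two least-probable nodes; the expected code length is the sum of the merged weights.
merge 1/39 + 1/39 → 2/39
merge 2/39 + 5/39 → 7/39
merge 2/13 + 7/39 → 1/3
merge 7/39 + 7/39 → 14/39
merge 4/13 + 1/3 → 25/39
merge 14/39 + 25/39 → 1
L = 2/39 + 7/39 + 1/3 + 14/39 + 25/39 + 1 = 100/39 ≈ 2.564 bits/symbol.

2.564 bits/symbol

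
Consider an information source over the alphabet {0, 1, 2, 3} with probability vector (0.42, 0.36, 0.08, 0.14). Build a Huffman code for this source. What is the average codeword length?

Repeatedly combine the two least-probable nodes; the expected code length is the sum of the merged weights.
merge 2/25 + 7/50 → 11/50
merge 11/50 + 9/25 → 29/50
merge 21/50 + 29/50 → 1
L = 11/50 + 29/50 + 1 = 9/5 = 1.8 bits/symbol.

1.8 bits/symbol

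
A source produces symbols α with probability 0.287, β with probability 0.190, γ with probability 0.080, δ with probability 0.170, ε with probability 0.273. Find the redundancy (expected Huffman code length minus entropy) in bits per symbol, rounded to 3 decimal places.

0.040 bits

Entropy H = −Σ p log₂ p ≈ 2.2095 bits.
Huffman merges: 2/25+17/100→1/4; 19/100+1/4→11/25; 273/1000+287/1000→14/25; 11/25+14/25→1. L = 9/4 ≈ 2.2500.
L − H = 2.2500 − 2.2095 = 0.040 bits.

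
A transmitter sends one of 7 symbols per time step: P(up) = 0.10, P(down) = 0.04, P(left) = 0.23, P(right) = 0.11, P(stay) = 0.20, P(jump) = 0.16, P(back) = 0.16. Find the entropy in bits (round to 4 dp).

H = −Σ pᵢ log₂ pᵢ.
−0.10·log₂(0.10) = 0.3322
−0.04·log₂(0.04) = 0.1858
−0.23·log₂(0.23) = 0.4877
−0.11·log₂(0.11) = 0.3503
−0.20·log₂(0.20) = 0.4644
−0.16·log₂(0.16) = 0.4230
−0.16·log₂(0.16) = 0.4230
Sum ≈ 2.6663 → 2.6663 bits.

2.6663 bits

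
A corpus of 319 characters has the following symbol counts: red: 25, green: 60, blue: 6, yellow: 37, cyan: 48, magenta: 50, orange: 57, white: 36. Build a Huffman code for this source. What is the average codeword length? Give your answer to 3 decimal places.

Probabilities are the counts divided by 319.
Repeatedly combine the two least-probable nodes; the expected code length is the sum of the merged weights.
merge 6/319 + 25/319 → 31/319
merge 31/319 + 36/319 → 67/319
merge 37/319 + 48/319 → 85/319
merge 50/319 + 57/319 → 107/319
merge 60/319 + 67/319 → 127/319
merge 85/319 + 107/319 → 192/319
merge 127/319 + 192/319 → 1
L = 31/319 + 67/319 + 85/319 + 107/319 + 127/319 + 192/319 + 1 = 32/11 ≈ 2.909 bits/symbol.

2.909 bits/symbol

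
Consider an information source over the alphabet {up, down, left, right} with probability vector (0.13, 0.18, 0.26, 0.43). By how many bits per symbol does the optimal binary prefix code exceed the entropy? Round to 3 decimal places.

Entropy H = −Σ p log₂ p ≈ 1.8568 bits.
Huffman merges: 13/100+9/50→31/100; 13/50+31/100→57/100; 43/100+57/100→1. L = 47/25 ≈ 1.8800.
L − H = 1.8800 − 1.8568 = 0.023 bits.

0.023 bits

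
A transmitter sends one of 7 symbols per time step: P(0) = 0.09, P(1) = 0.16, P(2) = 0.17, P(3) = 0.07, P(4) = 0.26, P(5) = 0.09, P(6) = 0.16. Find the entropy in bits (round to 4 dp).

2.6798 bits

H = −Σ pᵢ log₂ pᵢ.
−0.09·log₂(0.09) = 0.3127
−0.16·log₂(0.16) = 0.4230
−0.17·log₂(0.17) = 0.4346
−0.07·log₂(0.07) = 0.2686
−0.26·log₂(0.26) = 0.5053
−0.09·log₂(0.09) = 0.3127
−0.16·log₂(0.16) = 0.4230
Sum ≈ 2.6798 → 2.6798 bits.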